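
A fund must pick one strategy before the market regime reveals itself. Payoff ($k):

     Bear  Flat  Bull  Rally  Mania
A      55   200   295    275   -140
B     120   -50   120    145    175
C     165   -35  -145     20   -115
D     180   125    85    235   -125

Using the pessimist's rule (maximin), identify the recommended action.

Row minima: A=-140, B=-50, C=-145, D=-125
Best worst-case = -50 → B.

B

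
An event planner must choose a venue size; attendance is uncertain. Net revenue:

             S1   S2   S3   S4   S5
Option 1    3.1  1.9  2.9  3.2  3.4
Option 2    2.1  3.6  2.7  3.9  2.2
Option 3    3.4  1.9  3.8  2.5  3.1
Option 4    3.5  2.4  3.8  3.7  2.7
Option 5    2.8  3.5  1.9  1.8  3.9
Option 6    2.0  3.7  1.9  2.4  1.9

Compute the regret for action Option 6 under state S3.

1.9

Best payoff under S3 is 3.8.
Regret = 3.8 − 1.9 = 1.9.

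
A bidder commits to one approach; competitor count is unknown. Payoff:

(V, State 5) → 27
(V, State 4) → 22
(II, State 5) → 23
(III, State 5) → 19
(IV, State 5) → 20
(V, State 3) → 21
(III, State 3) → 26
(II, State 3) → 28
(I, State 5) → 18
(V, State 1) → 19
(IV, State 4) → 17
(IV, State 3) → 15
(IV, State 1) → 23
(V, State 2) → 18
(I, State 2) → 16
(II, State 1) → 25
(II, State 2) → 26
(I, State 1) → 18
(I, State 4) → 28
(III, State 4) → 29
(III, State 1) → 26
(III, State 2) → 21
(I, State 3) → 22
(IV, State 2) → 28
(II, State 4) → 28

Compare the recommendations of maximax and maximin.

Row maxima: I=28, II=28, III=29, IV=28, V=27
Best best-case = 29 → III.
Row minima: I=16, II=23, III=19, IV=15, V=18
Best worst-case = 23 → II.

maximax → III; maximin → II (disagree)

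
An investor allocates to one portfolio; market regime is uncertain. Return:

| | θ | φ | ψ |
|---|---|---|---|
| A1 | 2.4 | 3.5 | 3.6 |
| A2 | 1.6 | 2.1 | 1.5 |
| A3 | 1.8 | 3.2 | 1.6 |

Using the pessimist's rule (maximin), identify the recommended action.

A1

Row minima: A1=2.4, A2=1.5, A3=1.6
Best worst-case = 2.4 → A1.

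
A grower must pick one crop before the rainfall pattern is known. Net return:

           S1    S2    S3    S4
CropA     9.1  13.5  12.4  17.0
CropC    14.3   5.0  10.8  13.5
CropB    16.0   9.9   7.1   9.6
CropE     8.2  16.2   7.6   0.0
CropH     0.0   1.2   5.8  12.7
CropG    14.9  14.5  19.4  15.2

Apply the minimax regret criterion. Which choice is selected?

Column bests: S1=16.0, S2=16.2, S3=19.4, S4=17.0.
CropA regrets: 6.9, 2.7, 7.0, 0.0 → max 7.0
CropC regrets: 1.7, 11.2, 8.6, 3.5 → max 11.2
CropB regrets: 0.0, 6.3, 12.3, 7.4 → max 12.3
CropE regrets: 7.8, 0.0, 11.8, 17.0 → max 17.0
CropH regrets: 16.0, 15.0, 13.6, 4.3 → max 16.0
CropG regrets: 1.1, 1.7, 0.0, 1.8 → max 1.8
Smallest max regret = 1.8 → CropG.

CropG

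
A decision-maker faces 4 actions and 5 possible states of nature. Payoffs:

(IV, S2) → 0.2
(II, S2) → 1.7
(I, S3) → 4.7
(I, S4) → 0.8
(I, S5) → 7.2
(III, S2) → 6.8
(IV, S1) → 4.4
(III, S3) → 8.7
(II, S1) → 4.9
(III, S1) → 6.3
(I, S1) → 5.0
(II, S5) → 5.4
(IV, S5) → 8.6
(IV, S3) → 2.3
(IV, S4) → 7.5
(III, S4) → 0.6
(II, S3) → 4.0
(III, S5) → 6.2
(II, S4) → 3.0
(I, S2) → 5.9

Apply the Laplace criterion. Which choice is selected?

Row averages: I=4.72, II=3.8, III=5.72, IV=4.6
Highest average = 5.72 → III.

III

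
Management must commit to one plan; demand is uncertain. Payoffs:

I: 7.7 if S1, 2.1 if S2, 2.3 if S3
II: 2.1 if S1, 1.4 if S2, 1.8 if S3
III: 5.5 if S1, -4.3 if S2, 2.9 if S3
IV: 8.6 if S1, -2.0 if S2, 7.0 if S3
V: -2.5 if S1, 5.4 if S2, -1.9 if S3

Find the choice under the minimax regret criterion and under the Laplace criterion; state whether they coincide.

minimax regret → I; laplace → IV (disagree)

Column bests: S1=8.6, S2=5.4, S3=7.0.
I regrets: 0.9, 3.3, 4.7 → max 4.7
II regrets: 6.5, 4.0, 5.2 → max 6.5
III regrets: 3.1, 9.7, 4.1 → max 9.7
IV regrets: 0.0, 7.4, 0.0 → max 7.4
V regrets: 11.1, 0.0, 8.9 → max 11.1
Smallest max regret = 4.7 → I.
Row averages: I=121/30, II=53/30, III=41/30, IV=68/15, V=1/3
Highest average = 68/15 → IV.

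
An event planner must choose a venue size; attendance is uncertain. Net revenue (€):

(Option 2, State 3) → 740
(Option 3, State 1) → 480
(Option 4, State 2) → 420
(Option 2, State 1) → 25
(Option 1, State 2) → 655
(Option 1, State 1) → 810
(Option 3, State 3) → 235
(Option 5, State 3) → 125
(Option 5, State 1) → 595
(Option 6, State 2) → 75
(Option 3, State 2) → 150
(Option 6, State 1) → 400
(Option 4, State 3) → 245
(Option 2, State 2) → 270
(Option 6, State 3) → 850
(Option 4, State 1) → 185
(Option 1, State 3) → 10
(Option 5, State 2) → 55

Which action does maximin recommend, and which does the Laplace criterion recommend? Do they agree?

maximin → Option 4; laplace → Option 1 (disagree)

Row minima: Option 1=10, Option 2=25, Option 3=150, Option 4=185, Option 5=55, Option 6=75
Best worst-case = 185 → Option 4.
Row averages: Option 1=1475/3, Option 2=345, Option 3=865/3, Option 4=850/3, Option 5=775/3, Option 6=1325/3
Highest average = 1475/3 → Option 1.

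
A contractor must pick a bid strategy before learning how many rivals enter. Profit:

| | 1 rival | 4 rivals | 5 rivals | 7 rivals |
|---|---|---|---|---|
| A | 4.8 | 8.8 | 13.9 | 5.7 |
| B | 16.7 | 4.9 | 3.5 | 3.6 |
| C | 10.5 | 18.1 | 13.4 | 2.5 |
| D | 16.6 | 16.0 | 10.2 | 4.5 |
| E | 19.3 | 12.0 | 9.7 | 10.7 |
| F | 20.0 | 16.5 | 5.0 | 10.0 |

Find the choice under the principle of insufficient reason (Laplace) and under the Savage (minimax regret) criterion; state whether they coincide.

Row averages: A=8.3, B=7.175, C=11.125, D=11.825, E=12.925, F=12.875
Highest average = 12.925 → E.
Column bests: 1 rival=20.0, 4 rivals=18.1, 5 rivals=13.9, 7 rivals=10.7.
A regrets: 15.2, 9.3, 0.0, 5.0 → max 15.2
B regrets: 3.3, 13.2, 10.4, 7.1 → max 13.2
C regrets: 9.5, 0.0, 0.5, 8.2 → max 9.5
D regrets: 3.4, 2.1, 3.7, 6.2 → max 6.2
E regrets: 0.7, 6.1, 4.2, 0.0 → max 6.1
F regrets: 0.0, 1.6, 8.9, 0.7 → max 8.9
Smallest max regret = 6.1 → E.

laplace → E; minimax regret → E (agree)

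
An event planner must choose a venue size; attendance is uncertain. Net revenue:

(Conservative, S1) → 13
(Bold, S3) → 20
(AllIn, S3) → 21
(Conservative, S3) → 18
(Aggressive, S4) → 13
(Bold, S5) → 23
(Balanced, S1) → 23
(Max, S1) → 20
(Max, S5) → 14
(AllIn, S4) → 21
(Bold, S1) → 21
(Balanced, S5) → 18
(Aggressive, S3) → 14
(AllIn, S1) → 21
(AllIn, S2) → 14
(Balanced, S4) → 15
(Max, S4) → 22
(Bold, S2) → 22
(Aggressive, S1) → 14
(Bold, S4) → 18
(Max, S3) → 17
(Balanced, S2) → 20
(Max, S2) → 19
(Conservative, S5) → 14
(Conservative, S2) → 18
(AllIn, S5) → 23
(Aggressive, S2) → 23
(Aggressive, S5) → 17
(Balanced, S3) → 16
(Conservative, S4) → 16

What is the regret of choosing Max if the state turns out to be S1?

Best payoff under S1 is 23.
Regret = 23 − 20 = 3.

3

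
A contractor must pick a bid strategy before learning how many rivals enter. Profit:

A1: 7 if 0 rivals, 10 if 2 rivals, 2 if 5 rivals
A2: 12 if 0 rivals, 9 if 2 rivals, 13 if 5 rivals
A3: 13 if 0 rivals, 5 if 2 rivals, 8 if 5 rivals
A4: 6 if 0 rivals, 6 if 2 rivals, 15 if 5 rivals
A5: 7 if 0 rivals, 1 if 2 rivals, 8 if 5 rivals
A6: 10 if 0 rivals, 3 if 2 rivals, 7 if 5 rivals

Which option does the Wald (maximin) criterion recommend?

Row minima: A1=2, A2=9, A3=5, A4=6, A5=1, A6=3
Best worst-case = 9 → A2.

A2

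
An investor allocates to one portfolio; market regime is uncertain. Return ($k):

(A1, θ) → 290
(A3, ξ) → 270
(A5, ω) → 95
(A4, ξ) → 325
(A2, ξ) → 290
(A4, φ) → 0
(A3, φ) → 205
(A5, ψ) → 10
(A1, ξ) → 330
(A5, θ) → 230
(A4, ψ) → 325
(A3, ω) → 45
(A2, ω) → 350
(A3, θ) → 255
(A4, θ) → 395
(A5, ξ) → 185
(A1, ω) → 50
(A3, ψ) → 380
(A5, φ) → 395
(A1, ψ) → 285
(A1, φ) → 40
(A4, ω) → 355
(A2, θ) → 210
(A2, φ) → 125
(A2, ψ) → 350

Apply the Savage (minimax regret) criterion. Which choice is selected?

A2

Column bests: θ=395, φ=395, ψ=380, ω=355, ξ=330.
A1 regrets: 105, 355, 95, 305, 0 → max 355
A2 regrets: 185, 270, 30, 5, 40 → max 270
A3 regrets: 140, 190, 0, 310, 60 → max 310
A4 regrets: 0, 395, 55, 0, 5 → max 395
A5 regrets: 165, 0, 370, 260, 145 → max 370
Smallest max regret = 270 → A2.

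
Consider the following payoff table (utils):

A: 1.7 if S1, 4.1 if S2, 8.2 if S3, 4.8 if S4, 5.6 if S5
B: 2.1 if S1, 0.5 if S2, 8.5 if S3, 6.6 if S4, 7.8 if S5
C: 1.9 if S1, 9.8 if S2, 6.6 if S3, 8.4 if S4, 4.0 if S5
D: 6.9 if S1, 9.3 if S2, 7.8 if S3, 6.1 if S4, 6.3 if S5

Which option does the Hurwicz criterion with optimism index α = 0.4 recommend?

D

A: 0.4·8.2 + 0.6·1.7 = 4.3
B: 0.4·8.5 + 0.6·0.5 = 3.7
C: 0.4·9.8 + 0.6·1.9 = 5.06
D: 0.4·9.3 + 0.6·6.1 = 7.38
Highest Hurwicz score = 7.38 → D.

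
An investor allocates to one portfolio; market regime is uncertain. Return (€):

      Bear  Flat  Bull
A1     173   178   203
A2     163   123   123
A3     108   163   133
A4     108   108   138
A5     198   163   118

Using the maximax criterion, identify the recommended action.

A1

Row maxima: A1=203, A2=163, A3=163, A4=138, A5=198
Best best-case = 203 → A1.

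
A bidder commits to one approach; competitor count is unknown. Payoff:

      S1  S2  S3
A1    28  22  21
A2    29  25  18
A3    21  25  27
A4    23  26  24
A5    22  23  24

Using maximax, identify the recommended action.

A2

Row maxima: A1=28, A2=29, A3=27, A4=26, A5=24
Best best-case = 29 → A2.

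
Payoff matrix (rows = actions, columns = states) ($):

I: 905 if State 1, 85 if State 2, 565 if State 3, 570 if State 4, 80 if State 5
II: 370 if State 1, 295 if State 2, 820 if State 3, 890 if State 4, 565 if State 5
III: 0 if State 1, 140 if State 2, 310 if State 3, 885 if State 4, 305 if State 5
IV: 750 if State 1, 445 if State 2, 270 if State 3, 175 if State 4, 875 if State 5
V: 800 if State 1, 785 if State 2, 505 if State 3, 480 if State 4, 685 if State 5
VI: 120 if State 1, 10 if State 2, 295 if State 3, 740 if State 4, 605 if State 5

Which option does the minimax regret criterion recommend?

V

Column bests: State 1=905, State 2=785, State 3=820, State 4=890, State 5=875.
I regrets: 0, 700, 255, 320, 795 → max 795
II regrets: 535, 490, 0, 0, 310 → max 535
III regrets: 905, 645, 510, 5, 570 → max 905
IV regrets: 155, 340, 550, 715, 0 → max 715
V regrets: 105, 0, 315, 410, 190 → max 410
VI regrets: 785, 775, 525, 150, 270 → max 785
Smallest max regret = 410 → V.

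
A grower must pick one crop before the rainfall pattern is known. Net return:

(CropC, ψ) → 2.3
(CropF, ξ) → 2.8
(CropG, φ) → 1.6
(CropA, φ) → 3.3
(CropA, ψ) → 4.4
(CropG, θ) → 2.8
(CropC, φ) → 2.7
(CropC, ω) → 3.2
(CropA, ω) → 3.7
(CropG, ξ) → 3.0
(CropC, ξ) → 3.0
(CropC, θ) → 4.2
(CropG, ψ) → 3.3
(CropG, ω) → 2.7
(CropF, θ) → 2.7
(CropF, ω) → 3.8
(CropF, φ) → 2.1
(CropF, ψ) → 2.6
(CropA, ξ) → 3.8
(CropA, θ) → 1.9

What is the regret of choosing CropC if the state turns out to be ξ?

Best payoff under ξ is 3.8.
Regret = 3.8 − 3.0 = 0.8.

0.8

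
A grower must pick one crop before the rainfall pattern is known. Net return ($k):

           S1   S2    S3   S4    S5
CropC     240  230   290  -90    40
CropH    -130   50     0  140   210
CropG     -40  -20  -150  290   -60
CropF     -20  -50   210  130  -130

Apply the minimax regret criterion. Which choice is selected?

Column bests: S1=240, S2=230, S3=290, S4=290, S5=210.
CropC regrets: 0, 0, 0, 380, 170 → max 380
CropH regrets: 370, 180, 290, 150, 0 → max 370
CropG regrets: 280, 250, 440, 0, 270 → max 440
CropF regrets: 260, 280, 80, 160, 340 → max 340
Smallest max regret = 340 → CropF.

CropF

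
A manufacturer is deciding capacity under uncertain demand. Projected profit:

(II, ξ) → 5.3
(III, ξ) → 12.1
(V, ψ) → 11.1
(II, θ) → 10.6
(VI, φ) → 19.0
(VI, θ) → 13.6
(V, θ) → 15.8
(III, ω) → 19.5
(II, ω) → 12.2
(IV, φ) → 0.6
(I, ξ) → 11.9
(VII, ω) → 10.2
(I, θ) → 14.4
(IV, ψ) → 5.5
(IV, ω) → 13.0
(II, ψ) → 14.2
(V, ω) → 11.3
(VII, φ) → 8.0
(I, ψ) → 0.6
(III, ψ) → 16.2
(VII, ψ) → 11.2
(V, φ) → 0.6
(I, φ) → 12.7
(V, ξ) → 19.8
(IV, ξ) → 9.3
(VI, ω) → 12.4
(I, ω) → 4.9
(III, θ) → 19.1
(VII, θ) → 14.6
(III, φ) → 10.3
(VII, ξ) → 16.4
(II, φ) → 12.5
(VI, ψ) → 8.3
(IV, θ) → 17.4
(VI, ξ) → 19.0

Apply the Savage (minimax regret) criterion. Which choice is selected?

VI

Column bests: θ=19.1, φ=19.0, ψ=16.2, ω=19.5, ξ=19.8.
I regrets: 4.7, 6.3, 15.6, 14.6, 7.9 → max 15.6
II regrets: 8.5, 6.5, 2.0, 7.3, 14.5 → max 14.5
III regrets: 0.0, 8.7, 0.0, 0.0, 7.7 → max 8.7
IV regrets: 1.7, 18.4, 10.7, 6.5, 10.5 → max 18.4
V regrets: 3.3, 18.4, 5.1, 8.2, 0.0 → max 18.4
VI regrets: 5.5, 0.0, 7.9, 7.1, 0.8 → max 7.9
VII regrets: 4.5, 11.0, 5.0, 9.3, 3.4 → max 11.0
Smallest max regret = 7.9 → VI.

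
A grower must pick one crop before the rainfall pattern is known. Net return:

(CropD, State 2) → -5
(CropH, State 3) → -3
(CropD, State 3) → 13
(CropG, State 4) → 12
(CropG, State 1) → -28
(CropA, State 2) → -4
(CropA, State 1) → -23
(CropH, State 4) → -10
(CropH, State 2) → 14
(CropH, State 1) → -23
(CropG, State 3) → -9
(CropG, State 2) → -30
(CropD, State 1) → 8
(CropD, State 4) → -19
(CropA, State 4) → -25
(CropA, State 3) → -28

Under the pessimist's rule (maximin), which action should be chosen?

CropD

Row minima: CropD=-19, CropH=-23, CropG=-30, CropA=-28
Best worst-case = -19 → CropD.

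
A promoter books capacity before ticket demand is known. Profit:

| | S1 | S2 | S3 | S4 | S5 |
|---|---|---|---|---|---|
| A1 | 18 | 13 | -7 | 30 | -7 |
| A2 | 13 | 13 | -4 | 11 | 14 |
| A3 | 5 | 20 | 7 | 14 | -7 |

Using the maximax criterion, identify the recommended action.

Row maxima: A1=30, A2=14, A3=20
Best best-case = 30 → A1.

A1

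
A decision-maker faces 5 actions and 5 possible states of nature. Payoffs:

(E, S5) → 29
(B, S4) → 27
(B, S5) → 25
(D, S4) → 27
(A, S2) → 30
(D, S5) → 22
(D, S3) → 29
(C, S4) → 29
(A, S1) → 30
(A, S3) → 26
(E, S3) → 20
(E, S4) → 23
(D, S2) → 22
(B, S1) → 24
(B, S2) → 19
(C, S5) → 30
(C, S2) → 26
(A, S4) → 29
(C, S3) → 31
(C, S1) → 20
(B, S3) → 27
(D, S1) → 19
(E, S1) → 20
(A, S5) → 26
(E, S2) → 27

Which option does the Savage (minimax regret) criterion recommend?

A

Column bests: S1=30, S2=30, S3=31, S4=29, S5=30.
A regrets: 0, 0, 5, 0, 4 → max 5
B regrets: 6, 11, 4, 2, 5 → max 11
C regrets: 10, 4, 0, 0, 0 → max 10
D regrets: 11, 8, 2, 2, 8 → max 11
E regrets: 10, 3, 11, 6, 1 → max 11
Smallest max regret = 5 → A.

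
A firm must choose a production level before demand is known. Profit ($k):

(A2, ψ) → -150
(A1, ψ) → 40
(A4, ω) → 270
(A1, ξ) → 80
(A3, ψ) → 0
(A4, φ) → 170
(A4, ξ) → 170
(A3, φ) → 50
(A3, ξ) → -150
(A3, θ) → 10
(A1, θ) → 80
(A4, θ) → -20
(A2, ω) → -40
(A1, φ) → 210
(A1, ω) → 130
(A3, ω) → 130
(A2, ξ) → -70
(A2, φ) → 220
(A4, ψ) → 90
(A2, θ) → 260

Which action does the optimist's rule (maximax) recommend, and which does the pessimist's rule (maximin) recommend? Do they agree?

Row maxima: A1=210, A2=260, A3=130, A4=270
Best best-case = 270 → A4.
Row minima: A1=40, A2=-150, A3=-150, A4=-20
Best worst-case = 40 → A1.

maximax → A4; maximin → A1 (disagree)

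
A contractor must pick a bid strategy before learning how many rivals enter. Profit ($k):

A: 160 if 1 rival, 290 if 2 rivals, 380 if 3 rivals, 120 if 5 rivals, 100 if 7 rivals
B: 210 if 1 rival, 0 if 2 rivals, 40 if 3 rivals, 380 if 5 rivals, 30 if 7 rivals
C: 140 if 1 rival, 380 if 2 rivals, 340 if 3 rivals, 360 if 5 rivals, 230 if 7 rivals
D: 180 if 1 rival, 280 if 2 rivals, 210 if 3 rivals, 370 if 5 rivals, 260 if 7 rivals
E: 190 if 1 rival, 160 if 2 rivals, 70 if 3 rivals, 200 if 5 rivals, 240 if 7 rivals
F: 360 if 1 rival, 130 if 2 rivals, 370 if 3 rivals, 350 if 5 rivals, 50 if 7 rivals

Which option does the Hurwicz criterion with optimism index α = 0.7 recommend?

D

A: 0.7·380 + 0.3·100 = 296
B: 0.7·380 + 0.3·0 = 266
C: 0.7·380 + 0.3·140 = 308
D: 0.7·370 + 0.3·180 = 313
E: 0.7·240 + 0.3·70 = 189
F: 0.7·370 + 0.3·50 = 274
Highest Hurwicz score = 313 → D.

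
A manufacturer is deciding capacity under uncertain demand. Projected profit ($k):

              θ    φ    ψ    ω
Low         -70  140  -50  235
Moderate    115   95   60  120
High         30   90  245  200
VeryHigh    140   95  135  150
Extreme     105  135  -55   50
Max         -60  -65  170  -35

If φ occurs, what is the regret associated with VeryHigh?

45

Best payoff under φ is 140.
Regret = 140 − 95 = 45.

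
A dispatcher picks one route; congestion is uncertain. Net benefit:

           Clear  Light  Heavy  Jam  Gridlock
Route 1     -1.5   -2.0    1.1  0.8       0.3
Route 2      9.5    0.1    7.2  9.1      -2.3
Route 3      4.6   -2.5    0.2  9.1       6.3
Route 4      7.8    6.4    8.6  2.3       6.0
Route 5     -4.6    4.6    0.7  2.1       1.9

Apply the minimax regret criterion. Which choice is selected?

Route 4

Column bests: Clear=9.5, Light=6.4, Heavy=8.6, Jam=9.1, Gridlock=6.3.
Route 1 regrets: 11.0, 8.4, 7.5, 8.3, 6.0 → max 11.0
Route 2 regrets: 0.0, 6.3, 1.4, 0.0, 8.6 → max 8.6
Route 3 regrets: 4.9, 8.9, 8.4, 0.0, 0.0 → max 8.9
Route 4 regrets: 1.7, 0.0, 0.0, 6.8, 0.3 → max 6.8
Route 5 regrets: 14.1, 1.8, 7.9, 7.0, 4.4 → max 14.1
Smallest max regret = 6.8 → Route 4.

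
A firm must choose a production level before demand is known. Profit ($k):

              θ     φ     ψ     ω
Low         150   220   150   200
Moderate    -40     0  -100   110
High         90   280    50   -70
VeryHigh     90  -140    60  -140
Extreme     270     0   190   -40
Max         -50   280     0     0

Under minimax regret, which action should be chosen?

Low

Column bests: θ=270, φ=280, ψ=190, ω=200.
Low regrets: 120, 60, 40, 0 → max 120
Moderate regrets: 310, 280, 290, 90 → max 310
High regrets: 180, 0, 140, 270 → max 270
VeryHigh regrets: 180, 420, 130, 340 → max 420
Extreme regrets: 0, 280, 0, 240 → max 280
Max regrets: 320, 0, 190, 200 → max 320
Smallest max regret = 120 → Low.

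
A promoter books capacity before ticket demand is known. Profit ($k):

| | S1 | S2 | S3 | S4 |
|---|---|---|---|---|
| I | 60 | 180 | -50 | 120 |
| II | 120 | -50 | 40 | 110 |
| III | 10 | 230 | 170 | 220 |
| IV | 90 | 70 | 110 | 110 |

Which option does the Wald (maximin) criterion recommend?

IV

Row minima: I=-50, II=-50, III=10, IV=70
Best worst-case = 70 → IV.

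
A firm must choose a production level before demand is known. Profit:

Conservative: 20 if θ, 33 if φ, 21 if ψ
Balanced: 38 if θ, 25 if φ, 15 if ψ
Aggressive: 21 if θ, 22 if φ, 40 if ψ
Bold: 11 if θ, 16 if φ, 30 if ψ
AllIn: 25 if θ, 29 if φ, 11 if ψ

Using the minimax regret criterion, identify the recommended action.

Aggressive

Column bests: θ=38, φ=33, ψ=40.
Conservative regrets: 18, 0, 19 → max 19
Balanced regrets: 0, 8, 25 → max 25
Aggressive regrets: 17, 11, 0 → max 17
Bold regrets: 27, 17, 10 → max 27
AllIn regrets: 13, 4, 29 → max 29
Smallest max regret = 17 → Aggressive.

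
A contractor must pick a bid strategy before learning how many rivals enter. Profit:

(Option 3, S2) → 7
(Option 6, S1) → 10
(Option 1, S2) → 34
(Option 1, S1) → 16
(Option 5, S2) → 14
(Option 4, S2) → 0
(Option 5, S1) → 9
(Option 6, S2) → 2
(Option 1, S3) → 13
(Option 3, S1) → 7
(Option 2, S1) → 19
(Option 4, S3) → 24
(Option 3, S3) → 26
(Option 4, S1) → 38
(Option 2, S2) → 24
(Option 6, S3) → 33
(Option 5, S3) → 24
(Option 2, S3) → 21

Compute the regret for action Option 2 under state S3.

12

Best payoff under S3 is 33.
Regret = 33 − 21 = 12.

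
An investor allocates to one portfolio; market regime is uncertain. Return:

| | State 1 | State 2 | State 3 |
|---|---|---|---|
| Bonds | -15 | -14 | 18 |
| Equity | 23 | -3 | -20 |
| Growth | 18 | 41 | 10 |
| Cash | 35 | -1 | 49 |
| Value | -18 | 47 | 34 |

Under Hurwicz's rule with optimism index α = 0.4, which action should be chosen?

Growth

Bonds: 0.4·18 + 0.6·(-15) = -1.8
Equity: 0.4·23 + 0.6·(-20) = -2.8
Growth: 0.4·41 + 0.6·10 = 22.4
Cash: 0.4·49 + 0.6·(-1) = 19
Value: 0.4·47 + 0.6·(-18) = 8
Highest Hurwicz score = 22.4 → Growth.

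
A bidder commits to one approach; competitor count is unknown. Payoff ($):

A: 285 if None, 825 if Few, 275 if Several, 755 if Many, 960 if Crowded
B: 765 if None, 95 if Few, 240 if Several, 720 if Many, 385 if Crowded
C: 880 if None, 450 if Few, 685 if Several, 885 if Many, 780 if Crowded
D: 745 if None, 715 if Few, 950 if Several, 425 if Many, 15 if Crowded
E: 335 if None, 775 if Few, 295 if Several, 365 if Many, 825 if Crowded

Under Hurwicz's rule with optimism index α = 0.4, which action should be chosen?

C

A: 0.4·960 + 0.6·275 = 549
B: 0.4·765 + 0.6·95 = 363
C: 0.4·885 + 0.6·450 = 624
D: 0.4·950 + 0.6·15 = 389
E: 0.4·825 + 0.6·295 = 507
Highest Hurwicz score = 624 → C.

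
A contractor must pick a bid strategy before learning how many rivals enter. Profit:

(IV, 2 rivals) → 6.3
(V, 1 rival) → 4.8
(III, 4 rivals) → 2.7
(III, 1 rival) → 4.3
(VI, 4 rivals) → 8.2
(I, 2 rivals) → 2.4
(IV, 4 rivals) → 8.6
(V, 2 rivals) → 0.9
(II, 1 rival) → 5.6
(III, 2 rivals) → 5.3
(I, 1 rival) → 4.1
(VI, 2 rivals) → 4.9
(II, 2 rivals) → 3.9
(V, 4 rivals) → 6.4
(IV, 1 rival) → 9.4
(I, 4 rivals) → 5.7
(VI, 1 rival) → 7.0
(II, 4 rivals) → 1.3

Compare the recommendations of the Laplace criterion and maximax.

laplace → IV; maximax → IV (agree)

Row averages: I=61/15, II=3.6, III=4.1, IV=8.1, V=121/30, VI=6.7
Highest average = 8.1 → IV.
Row maxima: I=5.7, II=5.6, III=5.3, IV=9.4, V=6.4, VI=8.2
Best best-case = 9.4 → IV.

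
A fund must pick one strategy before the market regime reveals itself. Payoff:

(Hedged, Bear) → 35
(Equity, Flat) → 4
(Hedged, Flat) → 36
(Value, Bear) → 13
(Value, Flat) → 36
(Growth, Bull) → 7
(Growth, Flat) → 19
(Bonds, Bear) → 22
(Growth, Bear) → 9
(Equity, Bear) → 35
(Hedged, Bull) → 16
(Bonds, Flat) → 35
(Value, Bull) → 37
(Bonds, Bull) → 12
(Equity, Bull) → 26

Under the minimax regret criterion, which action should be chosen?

Hedged

Column bests: Bear=35, Flat=36, Bull=37.
Growth regrets: 26, 17, 30 → max 30
Value regrets: 22, 0, 0 → max 22
Equity regrets: 0, 32, 11 → max 32
Hedged regrets: 0, 0, 21 → max 21
Bonds regrets: 13, 1, 25 → max 25
Smallest max regret = 21 → Hedged.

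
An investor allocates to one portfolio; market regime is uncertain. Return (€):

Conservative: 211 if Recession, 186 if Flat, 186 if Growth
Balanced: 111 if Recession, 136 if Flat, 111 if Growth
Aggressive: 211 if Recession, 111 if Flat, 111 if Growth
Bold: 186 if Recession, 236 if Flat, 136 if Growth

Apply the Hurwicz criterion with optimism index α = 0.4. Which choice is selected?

Conservative: 0.4·211 + 0.6·186 = 196
Balanced: 0.4·136 + 0.6·111 = 121
Aggressive: 0.4·211 + 0.6·111 = 151
Bold: 0.4·236 + 0.6·136 = 176
Highest Hurwicz score = 196 → Conservative.

Conservative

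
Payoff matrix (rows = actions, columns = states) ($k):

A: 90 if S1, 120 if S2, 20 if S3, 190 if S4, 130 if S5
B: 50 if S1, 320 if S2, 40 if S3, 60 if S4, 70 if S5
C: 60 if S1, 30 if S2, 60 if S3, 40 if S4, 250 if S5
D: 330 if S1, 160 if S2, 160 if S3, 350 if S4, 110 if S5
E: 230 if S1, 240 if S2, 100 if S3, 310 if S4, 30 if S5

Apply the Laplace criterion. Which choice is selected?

Row averages: A=110, B=108, C=88, D=222, E=182
Highest average = 222 → D.

D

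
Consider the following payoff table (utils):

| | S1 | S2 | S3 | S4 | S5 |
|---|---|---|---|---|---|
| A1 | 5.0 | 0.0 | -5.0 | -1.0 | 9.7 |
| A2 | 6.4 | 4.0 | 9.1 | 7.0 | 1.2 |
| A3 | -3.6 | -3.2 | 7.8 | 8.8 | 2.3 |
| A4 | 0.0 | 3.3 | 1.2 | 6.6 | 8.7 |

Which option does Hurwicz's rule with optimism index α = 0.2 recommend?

A2

A1: 0.2·9.7 + 0.8·(-5.0) = -2.06
A2: 0.2·9.1 + 0.8·1.2 = 2.78
A3: 0.2·8.8 + 0.8·(-3.6) = -1.12
A4: 0.2·8.7 + 0.8·0.0 = 1.74
Highest Hurwicz score = 2.78 → A2.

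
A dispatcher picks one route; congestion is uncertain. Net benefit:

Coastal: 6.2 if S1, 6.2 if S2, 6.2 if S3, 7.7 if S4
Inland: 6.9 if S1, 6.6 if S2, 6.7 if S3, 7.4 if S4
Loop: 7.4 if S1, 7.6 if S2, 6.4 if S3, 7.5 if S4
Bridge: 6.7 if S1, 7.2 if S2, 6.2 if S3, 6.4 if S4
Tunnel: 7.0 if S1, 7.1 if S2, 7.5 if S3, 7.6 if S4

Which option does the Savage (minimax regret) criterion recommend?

Tunnel

Column bests: S1=7.4, S2=7.6, S3=7.5, S4=7.7.
Coastal regrets: 1.2, 1.4, 1.3, 0.0 → max 1.4
Inland regrets: 0.5, 1.0, 0.8, 0.3 → max 1.0
Loop regrets: 0.0, 0.0, 1.1, 0.2 → max 1.1
Bridge regrets: 0.7, 0.4, 1.3, 1.3 → max 1.3
Tunnel regrets: 0.4, 0.5, 0.0, 0.1 → max 0.5
Smallest max regret = 0.5 → Tunnel.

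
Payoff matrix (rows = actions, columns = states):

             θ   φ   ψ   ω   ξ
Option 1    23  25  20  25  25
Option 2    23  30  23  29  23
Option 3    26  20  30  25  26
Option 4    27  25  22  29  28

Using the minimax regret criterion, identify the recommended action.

Option 2

Column bests: θ=27, φ=30, ψ=30, ω=29, ξ=28.
Option 1 regrets: 4, 5, 10, 4, 3 → max 10
Option 2 regrets: 4, 0, 7, 0, 5 → max 7
Option 3 regrets: 1, 10, 0, 4, 2 → max 10
Option 4 regrets: 0, 5, 8, 0, 0 → max 8
Smallest max regret = 7 → Option 2.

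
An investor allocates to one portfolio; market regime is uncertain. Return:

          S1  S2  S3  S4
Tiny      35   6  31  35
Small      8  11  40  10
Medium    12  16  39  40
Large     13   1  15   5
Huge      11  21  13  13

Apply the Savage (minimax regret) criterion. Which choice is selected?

Column bests: S1=35, S2=21, S3=40, S4=40.
Tiny regrets: 0, 15, 9, 5 → max 15
Small regrets: 27, 10, 0, 30 → max 30
Medium regrets: 23, 5, 1, 0 → max 23
Large regrets: 22, 20, 25, 35 → max 35
Huge regrets: 24, 0, 27, 27 → max 27
Smallest max regret = 15 → Tiny.

Tiny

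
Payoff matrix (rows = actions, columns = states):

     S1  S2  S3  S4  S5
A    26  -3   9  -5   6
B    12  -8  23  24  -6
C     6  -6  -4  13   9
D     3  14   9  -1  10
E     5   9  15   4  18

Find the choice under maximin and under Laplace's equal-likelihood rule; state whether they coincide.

maximin → E; laplace → E (agree)

Row minima: A=-5, B=-8, C=-6, D=-1, E=4
Best worst-case = 4 → E.
Row averages: A=6.6, B=9, C=3.6, D=7, E=10.2
Highest average = 10.2 → E.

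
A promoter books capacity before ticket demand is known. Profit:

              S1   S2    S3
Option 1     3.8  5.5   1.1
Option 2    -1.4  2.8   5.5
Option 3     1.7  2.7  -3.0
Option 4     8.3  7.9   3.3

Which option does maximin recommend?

Row minima: Option 1=1.1, Option 2=-1.4, Option 3=-3.0, Option 4=3.3
Best worst-case = 3.3 → Option 4.

Option 4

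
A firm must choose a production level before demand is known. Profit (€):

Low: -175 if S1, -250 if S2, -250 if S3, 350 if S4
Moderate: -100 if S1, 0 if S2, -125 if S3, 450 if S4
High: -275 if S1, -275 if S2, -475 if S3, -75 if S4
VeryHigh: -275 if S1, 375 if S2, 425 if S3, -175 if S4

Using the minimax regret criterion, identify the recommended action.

Moderate

Column bests: S1=-100, S2=375, S3=425, S4=450.
Low regrets: 75, 625, 675, 100 → max 675
Moderate regrets: 0, 375, 550, 0 → max 550
High regrets: 175, 650, 900, 525 → max 900
VeryHigh regrets: 175, 0, 0, 625 → max 625
Smallest max regret = 550 → Moderate.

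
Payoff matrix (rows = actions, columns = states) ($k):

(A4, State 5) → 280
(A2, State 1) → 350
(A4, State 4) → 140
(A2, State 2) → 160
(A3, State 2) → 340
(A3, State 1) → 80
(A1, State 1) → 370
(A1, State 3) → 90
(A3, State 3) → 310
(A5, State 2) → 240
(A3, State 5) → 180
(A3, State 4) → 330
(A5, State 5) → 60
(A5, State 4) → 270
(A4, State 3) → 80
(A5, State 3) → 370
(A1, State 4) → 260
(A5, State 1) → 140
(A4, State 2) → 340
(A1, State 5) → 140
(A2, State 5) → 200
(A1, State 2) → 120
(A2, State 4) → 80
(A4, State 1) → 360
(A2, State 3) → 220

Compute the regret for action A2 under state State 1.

Best payoff under State 1 is 370.
Regret = 370 − 350 = 20.

20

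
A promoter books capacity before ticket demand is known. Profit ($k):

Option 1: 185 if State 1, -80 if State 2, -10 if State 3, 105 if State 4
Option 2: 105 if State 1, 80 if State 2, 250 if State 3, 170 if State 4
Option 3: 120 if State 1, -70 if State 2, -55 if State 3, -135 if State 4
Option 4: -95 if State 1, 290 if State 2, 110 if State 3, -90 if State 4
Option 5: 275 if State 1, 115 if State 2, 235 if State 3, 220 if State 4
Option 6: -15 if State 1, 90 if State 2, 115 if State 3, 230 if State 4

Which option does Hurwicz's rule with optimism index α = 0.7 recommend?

Option 1: 0.7·185 + 0.3·(-80) = 105.5
Option 2: 0.7·250 + 0.3·80 = 199
Option 3: 0.7·120 + 0.3·(-135) = 43.5
Option 4: 0.7·290 + 0.3·(-95) = 174.5
Option 5: 0.7·275 + 0.3·115 = 227
Option 6: 0.7·230 + 0.3·(-15) = 156.5
Highest Hurwicz score = 227 → Option 5.

Option 5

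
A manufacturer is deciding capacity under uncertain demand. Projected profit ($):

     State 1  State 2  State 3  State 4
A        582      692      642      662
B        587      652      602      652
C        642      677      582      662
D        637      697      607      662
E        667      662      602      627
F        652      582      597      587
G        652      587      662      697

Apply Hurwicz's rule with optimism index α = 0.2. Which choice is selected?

D

A: 0.2·692 + 0.8·582 = 604
B: 0.2·652 + 0.8·587 = 600
C: 0.2·677 + 0.8·582 = 601
D: 0.2·697 + 0.8·607 = 625
E: 0.2·667 + 0.8·602 = 615
F: 0.2·652 + 0.8·582 = 596
G: 0.2·697 + 0.8·587 = 609
Highest Hurwicz score = 625 → D.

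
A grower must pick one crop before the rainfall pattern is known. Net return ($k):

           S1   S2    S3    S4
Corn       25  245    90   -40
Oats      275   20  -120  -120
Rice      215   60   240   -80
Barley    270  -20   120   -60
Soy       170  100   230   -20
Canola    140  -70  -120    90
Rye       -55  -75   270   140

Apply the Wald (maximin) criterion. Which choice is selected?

Soy

Row minima: Corn=-40, Oats=-120, Rice=-80, Barley=-60, Soy=-20, Canola=-120, Rye=-75
Best worst-case = -20 → Soy.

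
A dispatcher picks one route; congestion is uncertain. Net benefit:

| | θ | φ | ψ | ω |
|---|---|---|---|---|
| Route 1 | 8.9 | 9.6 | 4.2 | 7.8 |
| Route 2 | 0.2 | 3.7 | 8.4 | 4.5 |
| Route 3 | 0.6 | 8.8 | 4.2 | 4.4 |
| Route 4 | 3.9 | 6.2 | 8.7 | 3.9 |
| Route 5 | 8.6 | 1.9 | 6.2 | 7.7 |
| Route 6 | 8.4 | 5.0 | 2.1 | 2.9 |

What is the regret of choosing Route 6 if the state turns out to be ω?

Best payoff under ω is 7.8.
Regret = 7.8 − 2.9 = 4.9.

4.9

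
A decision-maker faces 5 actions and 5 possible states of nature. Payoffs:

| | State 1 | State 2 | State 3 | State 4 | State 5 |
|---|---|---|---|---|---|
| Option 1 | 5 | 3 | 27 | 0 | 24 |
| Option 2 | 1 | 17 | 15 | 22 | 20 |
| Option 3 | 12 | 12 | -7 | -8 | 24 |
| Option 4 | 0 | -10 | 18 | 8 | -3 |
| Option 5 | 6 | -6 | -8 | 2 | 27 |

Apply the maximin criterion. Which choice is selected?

Row minima: Option 1=0, Option 2=1, Option 3=-8, Option 4=-10, Option 5=-8
Best worst-case = 1 → Option 2.

Option 2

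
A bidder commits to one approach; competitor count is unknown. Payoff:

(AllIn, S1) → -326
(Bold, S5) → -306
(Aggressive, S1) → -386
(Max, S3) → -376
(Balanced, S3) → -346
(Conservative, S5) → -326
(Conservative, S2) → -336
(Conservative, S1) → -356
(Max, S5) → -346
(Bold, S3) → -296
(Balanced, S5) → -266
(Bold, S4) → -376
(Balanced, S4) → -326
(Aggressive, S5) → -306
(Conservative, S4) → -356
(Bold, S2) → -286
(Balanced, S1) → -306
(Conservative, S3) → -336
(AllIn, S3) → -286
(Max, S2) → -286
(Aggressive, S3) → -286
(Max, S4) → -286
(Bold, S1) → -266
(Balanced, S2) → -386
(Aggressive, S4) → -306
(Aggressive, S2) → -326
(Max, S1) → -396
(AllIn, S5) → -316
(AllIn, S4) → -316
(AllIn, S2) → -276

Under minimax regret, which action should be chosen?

AllIn

Column bests: S1=-266, S2=-276, S3=-286, S4=-286, S5=-266.
Conservative regrets: 90, 60, 50, 70, 60 → max 90
Balanced regrets: 40, 110, 60, 40, 0 → max 110
Aggressive regrets: 120, 50, 0, 20, 40 → max 120
Bold regrets: 0, 10, 10, 90, 40 → max 90
AllIn regrets: 60, 0, 0, 30, 50 → max 60
Max regrets: 130, 10, 90, 0, 80 → max 130
Smallest max regret = 60 → AllIn.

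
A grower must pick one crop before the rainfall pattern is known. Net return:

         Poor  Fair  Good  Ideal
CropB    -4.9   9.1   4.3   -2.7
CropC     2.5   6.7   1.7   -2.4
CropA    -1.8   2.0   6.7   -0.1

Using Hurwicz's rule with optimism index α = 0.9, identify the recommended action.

CropB

CropB: 0.9·9.1 + 0.1·(-4.9) = 7.7
CropC: 0.9·6.7 + 0.1·(-2.4) = 5.79
CropA: 0.9·6.7 + 0.1·(-1.8) = 5.85
Highest Hurwicz score = 7.7 → CropB.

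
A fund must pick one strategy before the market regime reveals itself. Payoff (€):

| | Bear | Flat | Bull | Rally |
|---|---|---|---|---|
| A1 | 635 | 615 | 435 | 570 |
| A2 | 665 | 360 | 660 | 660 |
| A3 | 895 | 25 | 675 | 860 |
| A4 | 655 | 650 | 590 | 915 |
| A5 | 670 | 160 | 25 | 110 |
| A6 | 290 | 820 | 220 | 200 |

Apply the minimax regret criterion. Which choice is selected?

A4

Column bests: Bear=895, Flat=820, Bull=675, Rally=915.
A1 regrets: 260, 205, 240, 345 → max 345
A2 regrets: 230, 460, 15, 255 → max 460
A3 regrets: 0, 795, 0, 55 → max 795
A4 regrets: 240, 170, 85, 0 → max 240
A5 regrets: 225, 660, 650, 805 → max 805
A6 regrets: 605, 0, 455, 715 → max 715
Smallest max regret = 240 → A4.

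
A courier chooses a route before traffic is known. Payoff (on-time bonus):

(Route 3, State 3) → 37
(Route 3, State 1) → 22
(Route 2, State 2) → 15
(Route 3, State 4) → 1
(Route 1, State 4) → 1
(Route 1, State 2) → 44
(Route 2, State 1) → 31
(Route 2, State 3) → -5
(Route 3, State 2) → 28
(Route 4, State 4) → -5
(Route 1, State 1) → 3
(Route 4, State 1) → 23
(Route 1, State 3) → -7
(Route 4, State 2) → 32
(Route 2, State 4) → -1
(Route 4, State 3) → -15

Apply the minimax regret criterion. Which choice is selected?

Route 3

Column bests: State 1=31, State 2=44, State 3=37, State 4=1.
Route 1 regrets: 28, 0, 44, 0 → max 44
Route 2 regrets: 0, 29, 42, 2 → max 42
Route 3 regrets: 9, 16, 0, 0 → max 16
Route 4 regrets: 8, 12, 52, 6 → max 52
Smallest max regret = 16 → Route 3.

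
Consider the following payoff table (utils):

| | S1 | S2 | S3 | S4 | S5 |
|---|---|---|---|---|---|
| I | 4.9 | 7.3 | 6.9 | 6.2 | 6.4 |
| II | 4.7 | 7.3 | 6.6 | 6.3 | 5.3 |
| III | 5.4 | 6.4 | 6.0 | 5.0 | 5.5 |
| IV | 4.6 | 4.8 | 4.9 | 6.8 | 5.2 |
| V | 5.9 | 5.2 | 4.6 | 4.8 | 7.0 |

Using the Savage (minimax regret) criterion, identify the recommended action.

Column bests: S1=5.9, S2=7.3, S3=6.9, S4=6.8, S5=7.0.
I regrets: 1.0, 0.0, 0.0, 0.6, 0.6 → max 1.0
II regrets: 1.2, 0.0, 0.3, 0.5, 1.7 → max 1.7
III regrets: 0.5, 0.9, 0.9, 1.8, 1.5 → max 1.8
IV regrets: 1.3, 2.5, 2.0, 0.0, 1.8 → max 2.5
V regrets: 0.0, 2.1, 2.3, 2.0, 0.0 → max 2.3
Smallest max regret = 1.0 → I.

I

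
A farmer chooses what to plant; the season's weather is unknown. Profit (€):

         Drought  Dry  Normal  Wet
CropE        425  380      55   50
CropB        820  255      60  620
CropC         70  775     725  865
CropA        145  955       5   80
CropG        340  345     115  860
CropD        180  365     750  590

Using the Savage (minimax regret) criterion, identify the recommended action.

CropG

Column bests: Drought=820, Dry=955, Normal=750, Wet=865.
CropE regrets: 395, 575, 695, 815 → max 815
CropB regrets: 0, 700, 690, 245 → max 700
CropC regrets: 750, 180, 25, 0 → max 750
CropA regrets: 675, 0, 745, 785 → max 785
CropG regrets: 480, 610, 635, 5 → max 635
CropD regrets: 640, 590, 0, 275 → max 640
Smallest max regret = 635 → CropG.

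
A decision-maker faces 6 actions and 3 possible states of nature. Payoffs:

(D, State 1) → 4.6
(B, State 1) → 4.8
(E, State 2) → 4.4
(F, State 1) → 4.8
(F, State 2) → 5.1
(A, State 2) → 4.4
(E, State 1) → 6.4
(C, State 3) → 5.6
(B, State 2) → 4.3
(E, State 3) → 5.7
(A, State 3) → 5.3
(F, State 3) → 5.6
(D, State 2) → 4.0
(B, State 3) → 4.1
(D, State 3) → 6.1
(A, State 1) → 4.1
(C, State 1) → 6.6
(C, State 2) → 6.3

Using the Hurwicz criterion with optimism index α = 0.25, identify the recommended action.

A: 0.25·5.3 + 0.75·4.1 = 4.4
B: 0.25·4.8 + 0.75·4.1 = 4.275
C: 0.25·6.6 + 0.75·5.6 = 5.85
D: 0.25·6.1 + 0.75·4.0 = 4.525
E: 0.25·6.4 + 0.75·4.4 = 4.9
F: 0.25·5.6 + 0.75·4.8 = 5
Highest Hurwicz score = 5.85 → C.

C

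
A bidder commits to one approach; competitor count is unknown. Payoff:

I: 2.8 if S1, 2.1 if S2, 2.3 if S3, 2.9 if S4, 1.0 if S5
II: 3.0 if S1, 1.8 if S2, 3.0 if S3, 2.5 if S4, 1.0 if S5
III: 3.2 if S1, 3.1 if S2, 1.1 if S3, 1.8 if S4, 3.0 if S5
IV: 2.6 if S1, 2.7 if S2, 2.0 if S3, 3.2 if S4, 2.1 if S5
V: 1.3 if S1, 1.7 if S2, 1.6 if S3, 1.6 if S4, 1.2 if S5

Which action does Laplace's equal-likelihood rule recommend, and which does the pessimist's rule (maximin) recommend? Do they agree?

laplace → IV; maximin → IV (agree)

Row averages: I=2.22, II=2.26, III=2.44, IV=2.52, V=1.48
Highest average = 2.52 → IV.
Row minima: I=1.0, II=1.0, III=1.1, IV=2.0, V=1.2
Best worst-case = 2.0 → IV.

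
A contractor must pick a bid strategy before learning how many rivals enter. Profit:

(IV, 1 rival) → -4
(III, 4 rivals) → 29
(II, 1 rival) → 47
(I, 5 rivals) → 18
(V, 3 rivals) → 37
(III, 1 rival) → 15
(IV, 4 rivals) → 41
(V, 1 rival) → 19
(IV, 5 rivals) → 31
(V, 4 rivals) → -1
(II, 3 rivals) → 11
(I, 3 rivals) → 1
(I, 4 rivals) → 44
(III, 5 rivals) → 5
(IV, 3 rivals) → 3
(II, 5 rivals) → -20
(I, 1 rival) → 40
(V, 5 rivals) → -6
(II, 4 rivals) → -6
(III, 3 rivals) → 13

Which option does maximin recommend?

III

Row minima: I=1, II=-20, III=5, IV=-4, V=-6
Best worst-case = 5 → III.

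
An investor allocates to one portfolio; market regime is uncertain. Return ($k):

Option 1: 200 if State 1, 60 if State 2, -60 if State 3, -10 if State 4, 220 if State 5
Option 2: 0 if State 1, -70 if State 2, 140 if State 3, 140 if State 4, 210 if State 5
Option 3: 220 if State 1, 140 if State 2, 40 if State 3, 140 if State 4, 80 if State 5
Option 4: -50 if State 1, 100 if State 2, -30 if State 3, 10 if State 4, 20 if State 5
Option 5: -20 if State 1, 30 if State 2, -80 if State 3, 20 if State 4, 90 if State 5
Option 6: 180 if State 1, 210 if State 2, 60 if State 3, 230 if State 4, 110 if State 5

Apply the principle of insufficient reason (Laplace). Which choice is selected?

Row averages: Option 1=82, Option 2=84, Option 3=124, Option 4=10, Option 5=8, Option 6=158
Highest average = 158 → Option 6.

Option 6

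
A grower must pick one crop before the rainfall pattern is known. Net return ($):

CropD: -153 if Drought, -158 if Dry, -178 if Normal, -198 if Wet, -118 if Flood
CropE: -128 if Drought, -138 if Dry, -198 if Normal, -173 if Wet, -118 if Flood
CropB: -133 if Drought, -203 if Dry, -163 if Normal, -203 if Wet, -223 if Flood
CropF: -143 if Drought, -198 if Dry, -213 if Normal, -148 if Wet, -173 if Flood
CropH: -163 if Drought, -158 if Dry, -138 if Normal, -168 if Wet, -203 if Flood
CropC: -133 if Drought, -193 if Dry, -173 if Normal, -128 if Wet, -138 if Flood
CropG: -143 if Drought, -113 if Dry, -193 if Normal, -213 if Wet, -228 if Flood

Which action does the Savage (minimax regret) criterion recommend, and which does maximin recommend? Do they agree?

minimax regret → CropE; maximin → CropC (disagree)

Column bests: Drought=-128, Dry=-113, Normal=-138, Wet=-128, Flood=-118.
CropD regrets: 25, 45, 40, 70, 0 → max 70
CropE regrets: 0, 25, 60, 45, 0 → max 60
CropB regrets: 5, 90, 25, 75, 105 → max 105
CropF regrets: 15, 85, 75, 20, 55 → max 85
CropH regrets: 35, 45, 0, 40, 85 → max 85
CropC regrets: 5, 80, 35, 0, 20 → max 80
CropG regrets: 15, 0, 55, 85, 110 → max 110
Smallest max regret = 60 → CropE.
Row minima: CropD=-198, CropE=-198, CropB=-223, CropF=-213, CropH=-203, CropC=-193, CropG=-228
Best worst-case = -193 → CropC.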